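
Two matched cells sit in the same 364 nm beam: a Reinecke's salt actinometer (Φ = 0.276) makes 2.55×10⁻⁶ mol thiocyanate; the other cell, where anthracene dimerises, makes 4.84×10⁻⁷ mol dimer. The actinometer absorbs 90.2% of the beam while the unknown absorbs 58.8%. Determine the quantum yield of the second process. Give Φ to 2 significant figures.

Φ = 0.080

Photons absorbed by the actinometer: 2.55×10⁻⁶ / 0.276 = 9.239×10⁻⁶ mol.
Incident flux: 9.239×10⁻⁶ / 0.902 = 1.024×10⁻⁵ einstein.
Absorbed by unknown: 0.588 × 1.024×10⁻⁵ = 6.021×10⁻⁶ mol.
Φ(unknown) = 4.84×10⁻⁷ / 6.021×10⁻⁶ = 0.080.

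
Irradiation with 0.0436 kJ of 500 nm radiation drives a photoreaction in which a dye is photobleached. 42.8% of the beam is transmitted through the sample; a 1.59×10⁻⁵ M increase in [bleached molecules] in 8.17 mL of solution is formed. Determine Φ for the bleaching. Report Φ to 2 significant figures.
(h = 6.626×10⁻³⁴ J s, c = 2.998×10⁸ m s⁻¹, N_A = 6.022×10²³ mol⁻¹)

Product: (1.59×10⁻⁵ M)(0.00817 L) = 1.299×10⁻⁷ mol.
Photon energy at 500 nm: hc/λ = (6.626×10⁻³⁴)(2.998×10⁸)/(500×10⁻⁹) = 3.973×10⁻¹⁹ J.
Incident energy: 0.0436 kJ = 43.6 J.
Photons incident: 43.6 / 3.973×10⁻¹⁹ = 1.097×10²⁰, i.e. 1.097×10²⁰/6.022×10²³ = 1.822×10⁻⁴ mol.
Fraction absorbed: 1 − 42.8/100 = 0.5720.
Photons absorbed: 0.5720 × 1.822×10⁻⁴ = 1.042×10⁻⁴ mol.
Φ = 1.299×10⁻⁷ mol / 1.042×10⁻⁴ mol photons = 0.0012.

Φ = 0.0012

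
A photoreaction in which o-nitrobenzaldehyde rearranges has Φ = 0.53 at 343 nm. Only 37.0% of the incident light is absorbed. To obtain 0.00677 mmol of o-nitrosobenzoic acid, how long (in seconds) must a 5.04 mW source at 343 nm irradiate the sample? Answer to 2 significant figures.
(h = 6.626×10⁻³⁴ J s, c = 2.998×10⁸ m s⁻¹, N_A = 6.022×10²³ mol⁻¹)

Product: 0.00677 mmol = 6.77×10⁻⁶ mol.
Photons that must be absorbed: 6.77×10⁻⁶ / 0.53 = 1.277×10⁻⁵ mol.
Incident photons needed: 1.277×10⁻⁵ / 0.370 = 3.451×10⁻⁵ mol.
Photon energy: hc/λ = 5.791×10⁻¹⁹ J; per mole, 3.487×10⁵ J mol⁻¹.
Energy required: 3.451×10⁻⁵ × 3.487×10⁵ = 12.03 J.
Time: 12.03 J / 0.00504 W = 2400 s.

t ≈ 2400 s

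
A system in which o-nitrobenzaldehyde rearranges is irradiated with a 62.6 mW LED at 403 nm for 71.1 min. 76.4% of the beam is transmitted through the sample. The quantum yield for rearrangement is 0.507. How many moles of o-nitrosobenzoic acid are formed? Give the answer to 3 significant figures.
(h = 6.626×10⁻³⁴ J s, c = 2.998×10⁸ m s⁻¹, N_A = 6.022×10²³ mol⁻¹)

1.08×10⁻⁴ mol

Photon energy at 403 nm: hc/λ = (6.626×10⁻³⁴)(2.998×10⁸)/(403×10⁻⁹) = 4.929×10⁻¹⁹ J.
Energy delivered: (62.6 mW)(4266 s) = 267.1 J.
Photons incident: 267.1 / 4.929×10⁻¹⁹ = 5.419×10²⁰, i.e. 5.419×10²⁰/6.022×10²³ = 8.999×10⁻⁴ mol.
Fraction absorbed: 1 − 76.4/100 = 0.2360.
Photons absorbed: 0.2360 × 8.999×10⁻⁴ = 2.124×10⁻⁴ mol.
Product: Φ × n_abs = 0.507 × 2.124×10⁻⁴ = 1.077×10⁻⁴ mol.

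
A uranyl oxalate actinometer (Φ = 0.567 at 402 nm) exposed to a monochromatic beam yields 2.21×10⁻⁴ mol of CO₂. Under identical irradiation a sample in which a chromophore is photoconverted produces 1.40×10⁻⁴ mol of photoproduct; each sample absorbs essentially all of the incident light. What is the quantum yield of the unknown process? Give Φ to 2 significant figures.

Photons absorbed by the actinometer: 2.21×10⁻⁴ / 0.567 = 3.898×10⁻⁴ mol.
Φ(unknown) = 1.40×10⁻⁴ / 3.898×10⁻⁴ = 0.36.

Φ = 0.36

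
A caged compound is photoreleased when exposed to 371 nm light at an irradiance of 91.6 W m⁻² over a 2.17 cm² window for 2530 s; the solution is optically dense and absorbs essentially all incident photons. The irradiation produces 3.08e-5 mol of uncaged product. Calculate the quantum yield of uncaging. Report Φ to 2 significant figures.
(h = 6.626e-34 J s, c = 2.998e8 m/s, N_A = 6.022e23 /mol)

Φ = 0.20

Photon energy at 371 nm: hc/λ = (6.626e-34)(2.998e8)/(371e-9) = 5.354e-19 J.
Energy delivered: (91.6 W m⁻²)(2.17e-4 m²)(2530 s) = 50.29 J.
Photons incident: 50.29 / 5.354e-19 = 9.393e19, i.e. 9.393e19/6.022e23 = 1.560e-4 mol.
Φ = 3.08e-5 mol / 1.560e-4 mol photons = 0.20.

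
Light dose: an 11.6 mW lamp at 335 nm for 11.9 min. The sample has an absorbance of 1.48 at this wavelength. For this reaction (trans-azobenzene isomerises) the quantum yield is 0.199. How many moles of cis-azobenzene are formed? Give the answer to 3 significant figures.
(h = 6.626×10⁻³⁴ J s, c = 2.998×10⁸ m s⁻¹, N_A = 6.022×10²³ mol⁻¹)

Photon energy at 335 nm: hc/λ = (6.626×10⁻³⁴)(2.998×10⁸)/(335×10⁻⁹) = 5.930×10⁻¹⁹ J.
Energy delivered: (11.6 mW)(714 s) = 8.282 J.
Photons incident: 8.282 / 5.930×10⁻¹⁹ = 1.397×10¹⁹, i.e. 1.397×10¹⁹/6.022×10²³ = 2.320×10⁻⁵ mol.
Fraction absorbed: 1 − 10^(−1.48) = 0.9669.
Photons absorbed: 0.9669 × 2.320×10⁻⁵ = 2.243×10⁻⁵ mol.
Product: Φ × n_abs = 0.199 × 2.243×10⁻⁵ = 4.464×10⁻⁶ mol.

4.46×10⁻⁶ mol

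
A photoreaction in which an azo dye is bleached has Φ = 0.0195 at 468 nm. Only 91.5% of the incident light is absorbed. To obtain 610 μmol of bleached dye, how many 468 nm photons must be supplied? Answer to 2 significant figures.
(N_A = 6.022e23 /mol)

Product: 610 μmol = 6.10e-4 mol.
Photons that must be absorbed: 6.10e-4 / 0.0195 = 0.03128 mol.
Incident photons needed: 0.03128 / 0.915 = 0.03419 mol.
Photon count: 0.03419 × 6.022e23 = 2.1e22.

2.1e22 photons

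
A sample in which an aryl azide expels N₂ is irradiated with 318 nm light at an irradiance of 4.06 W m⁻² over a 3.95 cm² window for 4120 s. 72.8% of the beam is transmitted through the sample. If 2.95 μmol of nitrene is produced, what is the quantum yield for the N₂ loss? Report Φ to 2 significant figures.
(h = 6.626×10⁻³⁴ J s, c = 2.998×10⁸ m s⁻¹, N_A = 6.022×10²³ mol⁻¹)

Product: 2.95 μmol = 2.95×10⁻⁶ mol.
Photon energy at 318 nm: hc/λ = (6.626×10⁻³⁴)(2.998×10⁸)/(318×10⁻⁹) = 6.247×10⁻¹⁹ J.
Energy delivered: (4.06 W m⁻²)(3.95×10⁻⁴ m²)(4120 s) = 6.607 J.
Photons incident: 6.607 / 6.247×10⁻¹⁹ = 1.058×10¹⁹, i.e. 1.058×10¹⁹/6.022×10²³ = 1.757×10⁻⁵ mol.
Fraction absorbed: 1 − 72.8/100 = 0.2720.
Photons absorbed: 0.2720 × 1.757×10⁻⁵ = 4.779×10⁻⁶ mol.
Φ = 2.95×10⁻⁶ mol / 4.779×10⁻⁶ mol photons = 0.62.

Φ = 0.62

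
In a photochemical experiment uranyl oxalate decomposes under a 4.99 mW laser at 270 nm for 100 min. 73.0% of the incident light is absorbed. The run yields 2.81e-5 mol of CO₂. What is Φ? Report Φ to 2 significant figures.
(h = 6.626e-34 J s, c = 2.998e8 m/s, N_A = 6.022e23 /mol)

Photon energy at 270 nm: hc/λ = (6.626e-34)(2.998e8)/(270e-9) = 7.357e-19 J.
Energy delivered: (4.99 mW)(6000 s) = 29.94 J.
Photons incident: 29.94 / 7.357e-19 = 4.070e19, i.e. 4.070e19/6.022e23 = 6.759e-5 mol.
Photons absorbed: 0.730 × 6.759e-5 = 4.934e-5 mol.
Φ = 2.81e-5 mol / 4.934e-5 mol photons = 0.57.

Φ = 0.57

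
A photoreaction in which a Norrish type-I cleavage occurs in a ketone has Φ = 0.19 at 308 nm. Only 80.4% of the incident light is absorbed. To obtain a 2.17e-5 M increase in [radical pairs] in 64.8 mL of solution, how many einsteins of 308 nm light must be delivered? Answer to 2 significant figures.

Product: (2.17e-5 M)(0.0648 L) = 1.406e-6 mol.
Photons that must be absorbed: 1.406e-6 / 0.19 = 7.400e-6 mol.
Incident photons needed: 7.400e-6 / 0.804 = 9.204e-6 mol.

9.2e-6 einstein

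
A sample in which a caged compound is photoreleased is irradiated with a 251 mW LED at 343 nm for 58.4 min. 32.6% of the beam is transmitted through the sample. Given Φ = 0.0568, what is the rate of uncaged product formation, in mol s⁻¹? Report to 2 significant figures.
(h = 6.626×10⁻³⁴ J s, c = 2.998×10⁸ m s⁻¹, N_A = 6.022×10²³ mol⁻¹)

Photon energy at 343 nm: hc/λ = (6.626×10⁻³⁴)(2.998×10⁸)/(343×10⁻⁹) = 5.791×10⁻¹⁹ J.
Energy delivered: (251 mW)(3504 s) = 879.5 J.
Photons incident: 879.5 / 5.791×10⁻¹⁹ = 1.519×10²¹, i.e. 1.519×10²¹/6.022×10²³ = 0.002522 mol.
Fraction absorbed: 1 − 32.6/100 = 0.6740.
Photons absorbed: 0.6740 × 0.002522 = 0.001700 mol.
Product formed: 0.0568 × 0.001700 = 9.656×10⁻⁵ mol.
Rate: 9.656×10⁻⁵ / 3504 s = 2.8×10⁻⁸ mol s⁻¹.

2.8×10⁻⁸ mol s⁻¹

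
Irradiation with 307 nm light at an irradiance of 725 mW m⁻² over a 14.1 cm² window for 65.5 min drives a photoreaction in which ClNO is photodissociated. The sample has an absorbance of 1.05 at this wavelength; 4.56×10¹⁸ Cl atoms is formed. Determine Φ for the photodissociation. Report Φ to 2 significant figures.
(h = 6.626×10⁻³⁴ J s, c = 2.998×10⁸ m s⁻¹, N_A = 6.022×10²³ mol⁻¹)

Φ = 0.81

Product: 4.56×10¹⁸ / 6.022×10²³ = 7.572×10⁻⁶ mol.
Photon energy at 307 nm: hc/λ = (6.626×10⁻³⁴)(2.998×10⁸)/(307×10⁻⁹) = 6.471×10⁻¹⁹ J.
Energy delivered: (725 mW m⁻²)(14.1×10⁻⁴ m²)(3930 s) = 4.017 J.
Photons incident: 4.017 / 6.471×10⁻¹⁹ = 6.208×10¹⁸, i.e. 6.208×10¹⁸/6.022×10²³ = 1.031×10⁻⁵ mol.
Fraction absorbed: 1 − 10^(−1.05) = 0.9109.
Photons absorbed: 0.9109 × 1.031×10⁻⁵ = 9.391×10⁻⁶ mol.
Φ = 7.572×10⁻⁶ mol / 9.391×10⁻⁶ mol photons = 0.81.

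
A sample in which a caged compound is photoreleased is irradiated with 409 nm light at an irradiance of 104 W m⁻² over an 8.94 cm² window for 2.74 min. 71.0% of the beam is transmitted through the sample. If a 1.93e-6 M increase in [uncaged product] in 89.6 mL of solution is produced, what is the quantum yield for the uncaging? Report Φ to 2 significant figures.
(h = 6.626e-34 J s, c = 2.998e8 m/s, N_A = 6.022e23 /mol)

Φ = 0.011

Product: (1.93e-6 M)(0.0896 L) = 1.729e-7 mol.
Photon energy at 409 nm: hc/λ = (6.626e-34)(2.998e8)/(409e-9) = 4.857e-19 J.
Energy delivered: (104 W m⁻²)(8.94e-4 m²)(164.4 s) = 15.29 J.
Photons incident: 15.29 / 4.857e-19 = 3.148e19, i.e. 3.148e19/6.022e23 = 5.227e-5 mol.
Fraction absorbed: 1 − 71.0/100 = 0.2900.
Photons absorbed: 0.2900 × 5.227e-5 = 1.516e-5 mol.
Φ = 1.729e-7 mol / 1.516e-5 mol photons = 0.011.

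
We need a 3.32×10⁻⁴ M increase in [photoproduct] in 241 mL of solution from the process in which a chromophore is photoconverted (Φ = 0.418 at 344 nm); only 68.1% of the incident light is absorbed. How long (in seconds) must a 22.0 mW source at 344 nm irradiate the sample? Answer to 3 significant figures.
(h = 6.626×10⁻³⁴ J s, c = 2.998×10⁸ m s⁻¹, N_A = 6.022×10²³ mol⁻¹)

t ≈ 4440 s

Product: (3.32×10⁻⁴ M)(0.241 L) = 8.001×10⁻⁵ mol.
Photons that must be absorbed: 8.001×10⁻⁵ / 0.418 = 1.914×10⁻⁴ mol.
Incident photons needed: 1.914×10⁻⁴ / 0.681 = 2.811×10⁻⁴ mol.
Photon energy: hc/λ = 5.775×10⁻¹⁹ J; per mole, 3.478×10⁵ J mol⁻¹.
Energy required: 2.811×10⁻⁴ × 3.478×10⁵ = 97.77 J.
Time: 97.77 J / 0.022 W = 4440 s.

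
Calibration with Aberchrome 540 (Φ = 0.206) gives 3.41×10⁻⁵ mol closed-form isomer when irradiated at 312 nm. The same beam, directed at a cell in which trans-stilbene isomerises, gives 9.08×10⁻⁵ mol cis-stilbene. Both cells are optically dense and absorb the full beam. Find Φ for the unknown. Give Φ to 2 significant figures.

Φ = 0.55

Photons absorbed by the actinometer: 3.41×10⁻⁵ / 0.206 = 1.655×10⁻⁴ mol.
Φ(unknown) = 9.08×10⁻⁵ / 1.655×10⁻⁴ = 0.55.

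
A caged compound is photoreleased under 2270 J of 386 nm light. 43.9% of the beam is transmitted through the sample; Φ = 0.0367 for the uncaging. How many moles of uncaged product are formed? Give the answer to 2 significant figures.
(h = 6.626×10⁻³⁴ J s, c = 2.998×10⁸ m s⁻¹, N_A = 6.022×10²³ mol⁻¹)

Photon energy at 386 nm: hc/λ = (6.626×10⁻³⁴)(2.998×10⁸)/(386×10⁻⁹) = 5.146×10⁻¹⁹ J.
Photons incident: 2270 / 5.146×10⁻¹⁹ = 4.411×10²¹, i.e. 4.411×10²¹/6.022×10²³ = 0.007325 mol.
Fraction absorbed: 1 − 43.9/100 = 0.5610.
Photons absorbed: 0.5610 × 0.007325 = 0.004109 mol.
Product: Φ × n_abs = 0.0367 × 0.004109 = 1.508×10⁻⁴ mol.

1.5×10⁻⁴ mol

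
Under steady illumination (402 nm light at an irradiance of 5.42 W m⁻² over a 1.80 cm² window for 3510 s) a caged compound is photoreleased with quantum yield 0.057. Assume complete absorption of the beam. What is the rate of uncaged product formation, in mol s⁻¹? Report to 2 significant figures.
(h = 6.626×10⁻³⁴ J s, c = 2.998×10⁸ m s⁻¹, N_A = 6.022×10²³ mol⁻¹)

Photon energy at 402 nm: hc/λ = (6.626×10⁻³⁴)(2.998×10⁸)/(402×10⁻⁹) = 4.941×10⁻¹⁹ J.
Energy delivered: (5.42 W m⁻²)(1.80×10⁻⁴ m²)(3510 s) = 3.424 J.
Photons incident: 3.424 / 4.941×10⁻¹⁹ = 6.930×10¹⁸, i.e. 6.930×10¹⁸/6.022×10²³ = 1.151×10⁻⁵ mol.
Product formed: 0.057 × 1.151×10⁻⁵ = 6.561×10⁻⁷ mol.
Rate: 6.561×10⁻⁷ / 3510 s = 1.9×10⁻¹⁰ mol s⁻¹.

1.9×10⁻¹⁰ mol s⁻¹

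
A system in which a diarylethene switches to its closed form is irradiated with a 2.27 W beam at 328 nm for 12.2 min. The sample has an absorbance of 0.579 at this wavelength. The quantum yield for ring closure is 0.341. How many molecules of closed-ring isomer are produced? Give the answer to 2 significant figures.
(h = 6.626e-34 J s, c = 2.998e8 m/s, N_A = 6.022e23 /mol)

6.9e20 molecules

Photon energy at 328 nm: hc/λ = (6.626e-34)(2.998e8)/(328e-9) = 6.056e-19 J.
Energy delivered: (2.27 W)(732 s) = 1662 J.
Photons incident: 1662 / 6.056e-19 = 2.744e21, i.e. 2.744e21/6.022e23 = 0.004557 mol.
Fraction absorbed: 1 − 10^(−0.579) = 0.7364.
Photons absorbed: 0.7364 × 0.004557 = 0.003356 mol.
Product: Φ × n_abs = 0.341 × 0.003356 = 0.001144 mol.
As a count: 0.001144 × 6.022e23 = 6.9e20.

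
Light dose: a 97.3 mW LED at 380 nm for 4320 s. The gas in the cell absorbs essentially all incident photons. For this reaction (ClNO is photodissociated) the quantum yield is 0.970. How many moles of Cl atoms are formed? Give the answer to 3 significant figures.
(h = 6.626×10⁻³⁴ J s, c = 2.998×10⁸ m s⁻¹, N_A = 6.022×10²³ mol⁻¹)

Photon energy at 380 nm: hc/λ = (6.626×10⁻³⁴)(2.998×10⁸)/(380×10⁻⁹) = 5.228×10⁻¹⁹ J.
Energy delivered: (97.3 mW)(4320 s) = 420.3 J.
Photons incident: 420.3 / 5.228×10⁻¹⁹ = 8.039×10²⁰, i.e. 8.039×10²⁰/6.022×10²³ = 0.001335 mol.
Product: Φ × n_abs = 0.970 × 0.001335 = 0.001295 mol.

0.00130 mol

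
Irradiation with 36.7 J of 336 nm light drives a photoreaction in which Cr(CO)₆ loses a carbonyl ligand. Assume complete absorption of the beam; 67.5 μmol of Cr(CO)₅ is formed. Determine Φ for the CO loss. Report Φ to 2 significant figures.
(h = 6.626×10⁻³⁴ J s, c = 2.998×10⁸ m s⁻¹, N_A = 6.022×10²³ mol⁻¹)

Φ = 0.65

Product: 67.5 μmol = 6.75×10⁻⁵ mol.
Photon energy at 336 nm: hc/λ = (6.626×10⁻³⁴)(2.998×10⁸)/(336×10⁻⁹) = 5.912×10⁻¹⁹ J.
Photons incident: 36.7 / 5.912×10⁻¹⁹ = 6.208×10¹⁹, i.e. 6.208×10¹⁹/6.022×10²³ = 1.031×10⁻⁴ mol.
Φ = 6.75×10⁻⁵ mol / 1.031×10⁻⁴ mol photons = 0.65.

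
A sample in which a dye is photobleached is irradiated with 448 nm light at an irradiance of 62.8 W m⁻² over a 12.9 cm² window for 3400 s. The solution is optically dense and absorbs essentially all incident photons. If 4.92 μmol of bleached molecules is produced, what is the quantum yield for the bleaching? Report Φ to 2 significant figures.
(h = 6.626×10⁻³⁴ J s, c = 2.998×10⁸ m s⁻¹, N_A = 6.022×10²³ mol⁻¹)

Product: 4.92 μmol = 4.92×10⁻⁶ mol.
Photon energy at 448 nm: hc/λ = (6.626×10⁻³⁴)(2.998×10⁸)/(448×10⁻⁹) = 4.434×10⁻¹⁹ J.
Energy delivered: (62.8 W m⁻²)(12.9×10⁻⁴ m²)(3400 s) = 275.4 J.
Photons incident: 275.4 / 4.434×10⁻¹⁹ = 6.211×10²⁰, i.e. 6.211×10²⁰/6.022×10²³ = 0.001031 mol.
Φ = 4.92×10⁻⁶ mol / 0.001031 mol photons = 0.0048.

Φ = 0.0048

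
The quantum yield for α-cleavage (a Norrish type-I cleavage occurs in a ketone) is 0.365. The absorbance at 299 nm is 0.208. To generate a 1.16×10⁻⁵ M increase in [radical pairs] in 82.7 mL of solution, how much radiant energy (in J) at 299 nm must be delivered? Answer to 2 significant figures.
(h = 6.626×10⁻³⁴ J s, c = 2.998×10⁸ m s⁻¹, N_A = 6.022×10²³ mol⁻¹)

Product: (1.16×10⁻⁵ M)(0.0827 L) = 9.593×10⁻⁷ mol.
Photons that must be absorbed: 9.593×10⁻⁷ / 0.365 = 2.628×10⁻⁶ mol.
Fraction absorbed: 1 − 10^(−0.208) = 0.3806.
Incident photons needed: 2.628×10⁻⁶ / 0.3806 = 6.905×10⁻⁶ mol.
Photon energy: hc/λ = 6.644×10⁻¹⁹ J; per mole, 4.001×10⁵ J mol⁻¹.
Energy required: 6.905×10⁻⁶ × 4.001×10⁵ = 2.8 J.

2.8 J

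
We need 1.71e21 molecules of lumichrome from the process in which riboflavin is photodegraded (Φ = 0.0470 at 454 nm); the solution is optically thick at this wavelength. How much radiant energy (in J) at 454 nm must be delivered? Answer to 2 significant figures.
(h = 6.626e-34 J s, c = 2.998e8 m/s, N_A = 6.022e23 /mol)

1.6e4 J

Product: 1.71e21 / 6.022e23 = 0.002840 mol.
Photons that must be absorbed: 0.002840 / 0.0470 = 0.06043 mol.
Photon energy: hc/λ = 4.375e-19 J; per mole, 2.635e5 J mol⁻¹.
Energy required: 0.06043 × 2.635e5 = 1.6e4 J.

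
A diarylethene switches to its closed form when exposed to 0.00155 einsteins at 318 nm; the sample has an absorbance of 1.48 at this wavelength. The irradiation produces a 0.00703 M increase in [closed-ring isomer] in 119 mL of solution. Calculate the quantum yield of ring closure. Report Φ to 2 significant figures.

Φ = 0.56

Product: (0.00703 M)(0.119 L) = 8.366e-4 mol.
Fraction absorbed: 1 − 10^(−1.48) = 0.9669.
Photons absorbed: 0.9669 × 0.00155 = 0.001499 mol.
Φ = 8.366e-4 mol / 0.001499 mol photons = 0.56.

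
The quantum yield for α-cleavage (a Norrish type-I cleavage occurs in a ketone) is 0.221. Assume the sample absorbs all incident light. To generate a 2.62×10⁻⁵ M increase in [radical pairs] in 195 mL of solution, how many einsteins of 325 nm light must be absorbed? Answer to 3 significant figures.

2.31×10⁻⁵ einstein

Product: (2.62×10⁻⁵ M)(0.195 L) = 5.109×10⁻⁶ mol.
Photons that must be absorbed: 5.109×10⁻⁶ / 0.221 = 2.312×10⁻⁵ mol.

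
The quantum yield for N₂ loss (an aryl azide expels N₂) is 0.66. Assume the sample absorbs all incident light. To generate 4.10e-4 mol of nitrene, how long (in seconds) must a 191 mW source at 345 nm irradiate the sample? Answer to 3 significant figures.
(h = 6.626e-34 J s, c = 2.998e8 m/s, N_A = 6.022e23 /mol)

t ≈ 1130 s

Photons that must be absorbed: 4.10e-4 / 0.66 = 6.212e-4 mol.
Photon energy: hc/λ = 5.758e-19 J; per mole, 3.467e5 J mol⁻¹.
Energy required: 6.212e-4 × 3.467e5 = 215.4 J.
Time: 215.4 J / 0.191 W = 1130 s.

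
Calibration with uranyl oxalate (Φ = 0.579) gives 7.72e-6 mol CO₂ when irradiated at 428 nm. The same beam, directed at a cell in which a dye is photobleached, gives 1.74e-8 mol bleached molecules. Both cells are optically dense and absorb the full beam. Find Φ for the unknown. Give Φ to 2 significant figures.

Φ = 0.0013

Photons absorbed by the actinometer: 7.72e-6 / 0.579 = 1.333e-5 mol.
Φ(unknown) = 1.74e-8 / 1.333e-5 = 0.0013.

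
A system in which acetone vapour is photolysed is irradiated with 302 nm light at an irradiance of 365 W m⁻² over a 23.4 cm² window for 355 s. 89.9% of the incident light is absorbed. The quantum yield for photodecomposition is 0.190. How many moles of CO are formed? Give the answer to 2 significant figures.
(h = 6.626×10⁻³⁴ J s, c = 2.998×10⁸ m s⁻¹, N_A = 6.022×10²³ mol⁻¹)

Photon energy at 302 nm: hc/λ = (6.626×10⁻³⁴)(2.998×10⁸)/(302×10⁻⁹) = 6.578×10⁻¹⁹ J.
Energy delivered: (365 W m⁻²)(23.4×10⁻⁴ m²)(355 s) = 303.2 J.
Photons incident: 303.2 / 6.578×10⁻¹⁹ = 4.609×10²⁰, i.e. 4.609×10²⁰/6.022×10²³ = 7.654×10⁻⁴ mol.
Photons absorbed: 0.899 × 7.654×10⁻⁴ = 6.881×10⁻⁴ mol.
Product: Φ × n_abs = 0.190 × 6.881×10⁻⁴ = 1.307×10⁻⁴ mol.

1.3×10⁻⁴ mol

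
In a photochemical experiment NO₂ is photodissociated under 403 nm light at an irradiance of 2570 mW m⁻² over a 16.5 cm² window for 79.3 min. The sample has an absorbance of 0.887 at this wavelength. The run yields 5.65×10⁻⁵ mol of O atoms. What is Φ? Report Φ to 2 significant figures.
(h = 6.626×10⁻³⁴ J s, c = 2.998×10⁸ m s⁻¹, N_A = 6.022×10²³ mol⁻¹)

Photon energy at 403 nm: hc/λ = (6.626×10⁻³⁴)(2.998×10⁸)/(403×10⁻⁹) = 4.929×10⁻¹⁹ J.
Energy delivered: (2570 mW m⁻²)(16.5×10⁻⁴ m²)(4758 s) = 20.18 J.
Photons incident: 20.18 / 4.929×10⁻¹⁹ = 4.094×10¹⁹, i.e. 4.094×10¹⁹/6.022×10²³ = 6.798×10⁻⁵ mol.
Fraction absorbed: 1 − 10^(−0.887) = 0.8703.
Photons absorbed: 0.8703 × 6.798×10⁻⁵ = 5.916×10⁻⁵ mol.
Φ = 5.65×10⁻⁵ mol / 5.916×10⁻⁵ mol photons = 0.96.

Φ = 0.96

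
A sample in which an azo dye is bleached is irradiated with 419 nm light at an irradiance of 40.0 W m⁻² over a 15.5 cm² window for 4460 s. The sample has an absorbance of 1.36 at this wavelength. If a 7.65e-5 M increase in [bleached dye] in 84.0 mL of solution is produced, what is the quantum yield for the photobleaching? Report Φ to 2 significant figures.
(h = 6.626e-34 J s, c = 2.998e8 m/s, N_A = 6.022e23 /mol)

Φ = 0.0069

Product: (7.65e-5 M)(0.084 L) = 6.426e-6 mol.
Photon energy at 419 nm: hc/λ = (6.626e-34)(2.998e8)/(419e-9) = 4.741e-19 J.
Energy delivered: (40.0 W m⁻²)(15.5e-4 m²)(4460 s) = 276.5 J.
Photons incident: 276.5 / 4.741e-19 = 5.832e20, i.e. 5.832e20/6.022e23 = 9.684e-4 mol.
Fraction absorbed: 1 − 10^(−1.36) = 0.9563.
Photons absorbed: 0.9563 × 9.684e-4 = 9.261e-4 mol.
Φ = 6.426e-6 mol / 9.261e-4 mol photons = 0.0069.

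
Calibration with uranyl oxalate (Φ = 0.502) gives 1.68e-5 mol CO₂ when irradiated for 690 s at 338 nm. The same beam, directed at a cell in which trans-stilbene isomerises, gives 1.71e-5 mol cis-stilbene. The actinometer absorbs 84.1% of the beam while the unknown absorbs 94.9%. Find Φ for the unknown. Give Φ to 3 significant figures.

Φ = 0.453

Photons absorbed by the actinometer: 1.68e-5 / 0.502 = 3.347e-5 mol.
Incident flux: 3.347e-5 / 0.841 = 3.980e-5 einstein.
Absorbed by unknown: 0.949 × 3.980e-5 = 3.777e-5 mol.
Φ(unknown) = 1.71e-5 / 3.777e-5 = 0.453.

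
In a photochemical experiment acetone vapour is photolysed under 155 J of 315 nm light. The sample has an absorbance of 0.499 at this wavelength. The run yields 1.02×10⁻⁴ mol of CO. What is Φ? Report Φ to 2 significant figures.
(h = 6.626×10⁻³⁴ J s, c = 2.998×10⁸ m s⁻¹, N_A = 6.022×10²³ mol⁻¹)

Φ = 0.37

Photon energy at 315 nm: hc/λ = (6.626×10⁻³⁴)(2.998×10⁸)/(315×10⁻⁹) = 6.306×10⁻¹⁹ J.
Photons incident: 155 / 6.306×10⁻¹⁹ = 2.458×10²⁰, i.e. 2.458×10²⁰/6.022×10²³ = 4.082×10⁻⁴ mol.
Fraction absorbed: 1 − 10^(−0.499) = 0.6830.
Photons absorbed: 0.6830 × 4.082×10⁻⁴ = 2.788×10⁻⁴ mol.
Φ = 1.02×10⁻⁴ mol / 2.788×10⁻⁴ mol photons = 0.37.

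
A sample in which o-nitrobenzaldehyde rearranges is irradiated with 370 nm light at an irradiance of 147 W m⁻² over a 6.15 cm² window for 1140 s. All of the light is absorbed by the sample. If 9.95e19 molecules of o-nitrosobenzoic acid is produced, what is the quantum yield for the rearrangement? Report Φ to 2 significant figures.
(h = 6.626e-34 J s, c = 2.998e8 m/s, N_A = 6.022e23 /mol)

Product: 9.95e19 / 6.022e23 = 1.652e-4 mol.
Photon energy at 370 nm: hc/λ = (6.626e-34)(2.998e8)/(370e-9) = 5.369e-19 J.
Energy delivered: (147 W m⁻²)(6.15e-4 m²)(1140 s) = 103.1 J.
Photons incident: 103.1 / 5.369e-19 = 1.920e20, i.e. 1.920e20/6.022e23 = 3.188e-4 mol.
Φ = 1.652e-4 mol / 3.188e-4 mol photons = 0.52.

Φ = 0.52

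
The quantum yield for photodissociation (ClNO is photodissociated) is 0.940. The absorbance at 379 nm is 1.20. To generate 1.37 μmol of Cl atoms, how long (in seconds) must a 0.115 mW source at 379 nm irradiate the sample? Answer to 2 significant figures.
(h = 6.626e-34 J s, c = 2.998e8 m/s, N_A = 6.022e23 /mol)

t ≈ 4300 s

Product: 1.37 μmol = 1.37e-6 mol.
Photons that must be absorbed: 1.37e-6 / 0.940 = 1.457e-6 mol.
Fraction absorbed: 1 − 10^(−1.20) = 0.9369.
Incident photons needed: 1.457e-6 / 0.9369 = 1.555e-6 mol.
Photon energy: hc/λ = 5.241e-19 J; per mole, 3.156e5 J mol⁻¹.
Energy required: 1.555e-6 × 3.156e5 = 0.4908 J.
Time: 0.4908 J / 0.000115 W = 4300 s.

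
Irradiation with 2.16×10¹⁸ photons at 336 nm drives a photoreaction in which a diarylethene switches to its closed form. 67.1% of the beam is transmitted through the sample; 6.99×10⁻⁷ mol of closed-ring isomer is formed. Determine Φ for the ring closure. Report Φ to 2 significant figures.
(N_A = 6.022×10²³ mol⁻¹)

Φ = 0.59

Moles of photons: 2.16×10¹⁸ / 6.022×10²³ = 3.587×10⁻⁶ mol.
Fraction absorbed: 1 − 67.1/100 = 0.3290.
Photons absorbed: 0.3290 × 3.587×10⁻⁶ = 1.180×10⁻⁶ mol.
Φ = 6.99×10⁻⁷ mol / 1.180×10⁻⁶ mol photons = 0.59.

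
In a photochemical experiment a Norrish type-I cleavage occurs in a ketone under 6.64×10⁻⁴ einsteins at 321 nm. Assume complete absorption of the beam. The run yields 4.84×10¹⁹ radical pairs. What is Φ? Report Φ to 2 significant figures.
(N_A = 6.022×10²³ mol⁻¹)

Φ = 0.12

Product: 4.84×10¹⁹ / 6.022×10²³ = 8.037×10⁻⁵ mol.
Φ = 8.037×10⁻⁵ mol / 6.64×10⁻⁴ mol photons = 0.12.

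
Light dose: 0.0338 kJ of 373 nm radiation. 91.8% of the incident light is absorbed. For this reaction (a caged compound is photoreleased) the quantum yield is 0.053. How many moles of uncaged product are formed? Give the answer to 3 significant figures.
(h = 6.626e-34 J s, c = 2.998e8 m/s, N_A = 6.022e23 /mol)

Photon energy at 373 nm: hc/λ = (6.626e-34)(2.998e8)/(373e-9) = 5.326e-19 J.
Incident energy: 0.0338 kJ = 33.8 J.
Photons incident: 33.8 / 5.326e-19 = 6.346e19, i.e. 6.346e19/6.022e23 = 1.054e-4 mol.
Photons absorbed: 0.918 × 1.054e-4 = 9.676e-5 mol.
Product: Φ × n_abs = 0.053 × 9.676e-5 = 5.128e-6 mol.

5.13e-6 mol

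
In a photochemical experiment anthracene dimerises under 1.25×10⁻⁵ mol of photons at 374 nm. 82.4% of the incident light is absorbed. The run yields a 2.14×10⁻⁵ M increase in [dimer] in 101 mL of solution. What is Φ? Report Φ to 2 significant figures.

Φ = 0.21

Product: (2.14×10⁻⁵ M)(0.101 L) = 2.161×10⁻⁶ mol.
Photons absorbed: 0.824 × 1.25×10⁻⁵ = 1.030×10⁻⁵ mol.
Φ = 2.161×10⁻⁶ mol / 1.030×10⁻⁵ mol photons = 0.21.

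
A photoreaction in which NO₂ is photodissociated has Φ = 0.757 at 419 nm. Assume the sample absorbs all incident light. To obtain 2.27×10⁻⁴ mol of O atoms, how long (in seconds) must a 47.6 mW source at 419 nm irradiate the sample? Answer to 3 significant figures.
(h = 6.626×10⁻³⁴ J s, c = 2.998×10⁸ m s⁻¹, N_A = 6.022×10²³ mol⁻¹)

t ≈ 1800 s

Photons that must be absorbed: 2.27×10⁻⁴ / 0.757 = 2.999×10⁻⁴ mol.
Photon energy: hc/λ = 4.741×10⁻¹⁹ J; per mole, 2.855×10⁵ J mol⁻¹.
Energy required: 2.999×10⁻⁴ × 2.855×10⁵ = 85.62 J.
Time: 85.62 J / 0.0476 W = 1800 s.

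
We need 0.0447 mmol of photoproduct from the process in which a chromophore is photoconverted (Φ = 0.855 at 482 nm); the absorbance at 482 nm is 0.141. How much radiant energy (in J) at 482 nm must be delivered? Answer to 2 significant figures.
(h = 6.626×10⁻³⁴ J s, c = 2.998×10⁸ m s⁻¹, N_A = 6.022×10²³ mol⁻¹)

47 J

Product: 0.0447 mmol = 4.47×10⁻⁵ mol.
Photons that must be absorbed: 4.47×10⁻⁵ / 0.855 = 5.228×10⁻⁵ mol.
Fraction absorbed: 1 − 10^(−0.141) = 0.2772.
Incident photons needed: 5.228×10⁻⁵ / 0.2772 = 1.886×10⁻⁴ mol.
Photon energy: hc/λ = 4.121×10⁻¹⁹ J; per mole, 2.482×10⁵ J mol⁻¹.
Energy required: 1.886×10⁻⁴ × 2.482×10⁵ = 47 J.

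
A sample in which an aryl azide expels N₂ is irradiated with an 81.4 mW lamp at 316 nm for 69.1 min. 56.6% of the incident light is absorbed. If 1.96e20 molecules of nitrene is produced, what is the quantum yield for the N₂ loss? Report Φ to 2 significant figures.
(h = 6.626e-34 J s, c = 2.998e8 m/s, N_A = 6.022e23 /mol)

Product: 1.96e20 / 6.022e23 = 3.255e-4 mol.
Photon energy at 316 nm: hc/λ = (6.626e-34)(2.998e8)/(316e-9) = 6.286e-19 J.
Energy delivered: (81.4 mW)(4146 s) = 337.5 J.
Photons incident: 337.5 / 6.286e-19 = 5.369e20, i.e. 5.369e20/6.022e23 = 8.916e-4 mol.
Photons absorbed: 0.566 × 8.916e-4 = 5.046e-4 mol.
Φ = 3.255e-4 mol / 5.046e-4 mol photons = 0.65.

Φ = 0.65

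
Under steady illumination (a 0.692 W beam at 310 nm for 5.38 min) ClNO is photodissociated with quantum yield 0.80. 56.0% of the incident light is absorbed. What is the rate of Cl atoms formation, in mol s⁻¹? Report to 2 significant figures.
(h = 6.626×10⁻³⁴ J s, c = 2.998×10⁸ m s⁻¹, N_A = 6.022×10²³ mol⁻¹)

8.0×10⁻⁷ mol s⁻¹

Photon energy at 310 nm: hc/λ = (6.626×10⁻³⁴)(2.998×10⁸)/(310×10⁻⁹) = 6.408×10⁻¹⁹ J.
Energy delivered: (0.692 W)(322.8 s) = 223.4 J.
Photons incident: 223.4 / 6.408×10⁻¹⁹ = 3.486×10²⁰, i.e. 3.486×10²⁰/6.022×10²³ = 5.789×10⁻⁴ mol.
Photons absorbed: 0.560 × 5.789×10⁻⁴ = 3.242×10⁻⁴ mol.
Product formed: 0.80 × 3.242×10⁻⁴ = 2.594×10⁻⁴ mol.
Rate: 2.594×10⁻⁴ / 322.8 s = 8.0×10⁻⁷ mol s⁻¹.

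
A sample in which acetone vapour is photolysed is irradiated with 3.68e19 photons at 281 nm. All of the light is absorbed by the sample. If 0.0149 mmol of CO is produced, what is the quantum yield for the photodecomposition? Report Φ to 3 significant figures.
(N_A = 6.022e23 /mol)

Product: 0.0149 mmol = 1.49e-5 mol.
Moles of photons: 3.68e19 / 6.022e23 = 6.111e-5 mol.
Φ = 1.49e-5 mol / 6.111e-5 mol photons = 0.244.

Φ = 0.244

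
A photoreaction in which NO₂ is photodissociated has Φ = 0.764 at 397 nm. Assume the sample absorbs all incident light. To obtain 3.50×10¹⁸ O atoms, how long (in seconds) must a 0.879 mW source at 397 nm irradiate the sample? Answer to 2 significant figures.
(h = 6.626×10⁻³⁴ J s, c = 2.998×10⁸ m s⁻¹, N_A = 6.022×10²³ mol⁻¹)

t ≈ 2600 s

Product: 3.50×10¹⁸ / 6.022×10²³ = 5.812×10⁻⁶ mol.
Photons that must be absorbed: 5.812×10⁻⁶ / 0.764 = 7.607×10⁻⁶ mol.
Photon energy: hc/λ = 5.004×10⁻¹⁹ J; per mole, 3.013×10⁵ J mol⁻¹.
Energy required: 7.607×10⁻⁶ × 3.013×10⁵ = 2.292 J.
Time: 2.292 J / 0.000879 W = 2600 s.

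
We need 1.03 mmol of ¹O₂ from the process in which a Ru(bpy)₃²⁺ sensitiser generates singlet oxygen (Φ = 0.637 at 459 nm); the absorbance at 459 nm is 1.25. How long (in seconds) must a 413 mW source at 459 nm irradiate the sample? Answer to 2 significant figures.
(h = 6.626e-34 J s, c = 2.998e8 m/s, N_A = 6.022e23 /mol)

t ≈ 1100 s

Product: 1.03 mmol = 0.00103 mol.
Photons that must be absorbed: 0.00103 / 0.637 = 0.001617 mol.
Fraction absorbed: 1 − 10^(−1.25) = 0.9438.
Incident photons needed: 0.001617 / 0.9438 = 0.001713 mol.
Photon energy: hc/λ = 4.328e-19 J; per mole, 2.606e5 J mol⁻¹.
Energy required: 0.001713 × 2.606e5 = 446.4 J.
Time: 446.4 J / 0.413 W = 1100 s.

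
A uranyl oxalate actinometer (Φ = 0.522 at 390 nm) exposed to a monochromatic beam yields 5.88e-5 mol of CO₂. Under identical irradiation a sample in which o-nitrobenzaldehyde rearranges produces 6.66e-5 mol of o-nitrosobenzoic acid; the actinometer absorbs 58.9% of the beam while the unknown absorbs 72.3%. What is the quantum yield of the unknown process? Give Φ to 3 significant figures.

Φ = 0.482

Photons absorbed by the actinometer: 5.88e-5 / 0.522 = 1.126e-4 mol.
Incident flux: 1.126e-4 / 0.589 = 1.912e-4 einstein.
Absorbed by unknown: 0.723 × 1.912e-4 = 1.382e-4 mol.
Φ(unknown) = 6.66e-5 / 1.382e-4 = 0.482.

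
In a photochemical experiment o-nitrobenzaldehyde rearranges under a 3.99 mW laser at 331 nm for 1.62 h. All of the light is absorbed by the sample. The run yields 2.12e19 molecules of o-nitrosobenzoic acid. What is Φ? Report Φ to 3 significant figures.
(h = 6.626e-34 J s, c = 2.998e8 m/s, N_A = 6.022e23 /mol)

Product: 2.12e19 / 6.022e23 = 3.520e-5 mol.
Photon energy at 331 nm: hc/λ = (6.626e-34)(2.998e8)/(331e-9) = 6.001e-19 J.
Energy delivered: (3.99 mW)(5832 s) = 23.27 J.
Photons incident: 23.27 / 6.001e-19 = 3.878e19, i.e. 3.878e19/6.022e23 = 6.440e-5 mol.
Φ = 3.520e-5 mol / 6.440e-5 mol photons = 0.547.

Φ = 0.547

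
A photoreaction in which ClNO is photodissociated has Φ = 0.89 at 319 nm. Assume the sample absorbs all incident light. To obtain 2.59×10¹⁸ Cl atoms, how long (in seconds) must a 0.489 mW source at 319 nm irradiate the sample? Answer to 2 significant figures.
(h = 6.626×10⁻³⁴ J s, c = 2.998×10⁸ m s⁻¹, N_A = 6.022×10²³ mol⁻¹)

t ≈ 3700 s

Product: 2.59×10¹⁸ / 6.022×10²³ = 4.301×10⁻⁶ mol.
Photons that must be absorbed: 4.301×10⁻⁶ / 0.89 = 4.833×10⁻⁶ mol.
Photon energy: hc/λ = 6.227×10⁻¹⁹ J; per mole, 3.750×10⁵ J mol⁻¹.
Energy required: 4.833×10⁻⁶ × 3.750×10⁵ = 1.812 J.
Time: 1.812 J / 0.000489 W = 3700 s.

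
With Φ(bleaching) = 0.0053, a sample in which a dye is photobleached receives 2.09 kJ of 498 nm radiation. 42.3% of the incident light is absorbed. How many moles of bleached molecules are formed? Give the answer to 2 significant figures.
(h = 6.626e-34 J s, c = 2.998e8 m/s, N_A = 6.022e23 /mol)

Photon energy at 498 nm: hc/λ = (6.626e-34)(2.998e8)/(498e-9) = 3.989e-19 J.
Incident energy: 2.09 kJ = 2090 J.
Photons incident: 2090 / 3.989e-19 = 5.239e21, i.e. 5.239e21/6.022e23 = 0.008700 mol.
Photons absorbed: 0.423 × 0.008700 = 0.003680 mol.
Product: Φ × n_abs = 0.0053 × 0.003680 = 1.950e-5 mol.

2.0e-5 mol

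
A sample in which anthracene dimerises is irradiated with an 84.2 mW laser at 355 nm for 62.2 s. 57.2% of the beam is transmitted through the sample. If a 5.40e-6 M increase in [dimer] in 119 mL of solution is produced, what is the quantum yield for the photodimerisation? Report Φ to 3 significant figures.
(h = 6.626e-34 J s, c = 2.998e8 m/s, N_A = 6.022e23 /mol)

Φ = 0.0966

Product: (5.40e-6 M)(0.119 L) = 6.426e-7 mol.
Photon energy at 355 nm: hc/λ = (6.626e-34)(2.998e8)/(355e-9) = 5.596e-19 J.
Energy delivered: (84.2 mW)(62.2 s) = 5.237 J.
Photons incident: 5.237 / 5.596e-19 = 9.358e18, i.e. 9.358e18/6.022e23 = 1.554e-5 mol.
Fraction absorbed: 1 − 57.2/100 = 0.4280.
Photons absorbed: 0.4280 × 1.554e-5 = 6.651e-6 mol.
Φ = 6.426e-7 mol / 6.651e-6 mol photons = 0.0966.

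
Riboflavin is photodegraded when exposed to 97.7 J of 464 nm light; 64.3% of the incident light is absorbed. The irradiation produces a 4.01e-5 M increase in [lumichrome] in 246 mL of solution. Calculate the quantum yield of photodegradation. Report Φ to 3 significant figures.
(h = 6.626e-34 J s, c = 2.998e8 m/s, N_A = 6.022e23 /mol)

Φ = 0.0405

Product: (4.01e-5 M)(0.246 L) = 9.865e-6 mol.
Photon energy at 464 nm: hc/λ = (6.626e-34)(2.998e8)/(464e-9) = 4.281e-19 J.
Photons incident: 97.7 / 4.281e-19 = 2.282e20, i.e. 2.282e20/6.022e23 = 3.789e-4 mol.
Photons absorbed: 0.643 × 3.789e-4 = 2.436e-4 mol.
Φ = 9.865e-6 mol / 2.436e-4 mol photons = 0.0405.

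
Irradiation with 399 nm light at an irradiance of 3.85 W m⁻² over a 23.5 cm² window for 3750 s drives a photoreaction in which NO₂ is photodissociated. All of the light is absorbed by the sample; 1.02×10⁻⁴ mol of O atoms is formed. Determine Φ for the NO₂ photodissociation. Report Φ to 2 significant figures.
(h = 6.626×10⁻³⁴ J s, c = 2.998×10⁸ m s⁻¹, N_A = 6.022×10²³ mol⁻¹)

Photon energy at 399 nm: hc/λ = (6.626×10⁻³⁴)(2.998×10⁸)/(399×10⁻⁹) = 4.979×10⁻¹⁹ J.
Energy delivered: (3.85 W m⁻²)(23.5×10⁻⁴ m²)(3750 s) = 33.93 J.
Photons incident: 33.93 / 4.979×10⁻¹⁹ = 6.815×10¹⁹, i.e. 6.815×10¹⁹/6.022×10²³ = 1.132×10⁻⁴ mol.
Φ = 1.02×10⁻⁴ mol / 1.132×10⁻⁴ mol photons = 0.90.

Φ = 0.90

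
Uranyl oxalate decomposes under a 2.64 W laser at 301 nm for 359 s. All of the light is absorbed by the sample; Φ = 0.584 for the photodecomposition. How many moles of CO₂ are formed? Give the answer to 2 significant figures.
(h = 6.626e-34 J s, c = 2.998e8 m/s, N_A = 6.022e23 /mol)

0.0014 mol

Photon energy at 301 nm: hc/λ = (6.626e-34)(2.998e8)/(301e-9) = 6.600e-19 J.
Energy delivered: (2.64 W)(359 s) = 947.8 J.
Photons incident: 947.8 / 6.600e-19 = 1.436e21, i.e. 1.436e21/6.022e23 = 0.002385 mol.
Product: Φ × n_abs = 0.584 × 0.002385 = 0.001393 mol.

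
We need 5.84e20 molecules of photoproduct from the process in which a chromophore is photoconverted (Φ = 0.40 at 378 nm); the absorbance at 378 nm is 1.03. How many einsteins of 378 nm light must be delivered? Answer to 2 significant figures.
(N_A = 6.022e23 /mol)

0.0027 einstein

Product: 5.84e20 / 6.022e23 = 9.698e-4 mol.
Photons that must be absorbed: 9.698e-4 / 0.40 = 0.002425 mol.
Fraction absorbed: 1 − 10^(−1.03) = 0.9067.
Incident photons needed: 0.002425 / 0.9067 = 0.002675 mol.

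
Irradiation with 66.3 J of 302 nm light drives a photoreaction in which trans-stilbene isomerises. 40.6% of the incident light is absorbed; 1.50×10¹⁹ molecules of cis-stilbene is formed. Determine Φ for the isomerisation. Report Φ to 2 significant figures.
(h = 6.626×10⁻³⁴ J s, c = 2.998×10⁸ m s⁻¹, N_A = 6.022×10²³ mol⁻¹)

Φ = 0.37

Product: 1.50×10¹⁹ / 6.022×10²³ = 2.491×10⁻⁵ mol.
Photon energy at 302 nm: hc/λ = (6.626×10⁻³⁴)(2.998×10⁸)/(302×10⁻⁹) = 6.578×10⁻¹⁹ J.
Photons incident: 66.3 / 6.578×10⁻¹⁹ = 1.008×10²⁰, i.e. 1.008×10²⁰/6.022×10²³ = 1.674×10⁻⁴ mol.
Photons absorbed: 0.406 × 1.674×10⁻⁴ = 6.796×10⁻⁵ mol.
Φ = 2.491×10⁻⁵ mol / 6.796×10⁻⁵ mol photons = 0.37.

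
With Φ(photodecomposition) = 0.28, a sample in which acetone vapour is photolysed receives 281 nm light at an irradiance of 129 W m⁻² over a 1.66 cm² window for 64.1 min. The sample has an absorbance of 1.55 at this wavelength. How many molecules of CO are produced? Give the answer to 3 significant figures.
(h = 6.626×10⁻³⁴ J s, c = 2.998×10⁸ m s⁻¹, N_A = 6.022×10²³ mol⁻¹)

Photon energy at 281 nm: hc/λ = (6.626×10⁻³⁴)(2.998×10⁸)/(281×10⁻⁹) = 7.069×10⁻¹⁹ J.
Energy delivered: (129 W m⁻²)(1.66×10⁻⁴ m²)(3846 s) = 82.36 J.
Photons incident: 82.36 / 7.069×10⁻¹⁹ = 1.165×10²⁰, i.e. 1.165×10²⁰/6.022×10²³ = 1.935×10⁻⁴ mol.
Fraction absorbed: 1 − 10^(−1.55) = 0.9718.
Photons absorbed: 0.9718 × 1.935×10⁻⁴ = 1.880×10⁻⁴ mol.
Product: Φ × n_abs = 0.28 × 1.880×10⁻⁴ = 5.264×10⁻⁵ mol.
As a count: 5.264×10⁻⁵ × 6.022×10²³ = 3.17×10¹⁹.

3.17×10¹⁹ molecules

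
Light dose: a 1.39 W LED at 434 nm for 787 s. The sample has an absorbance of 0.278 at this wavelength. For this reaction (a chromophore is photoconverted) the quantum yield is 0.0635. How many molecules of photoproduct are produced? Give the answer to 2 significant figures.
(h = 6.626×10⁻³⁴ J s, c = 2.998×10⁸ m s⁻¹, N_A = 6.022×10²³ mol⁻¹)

Photon energy at 434 nm: hc/λ = (6.626×10⁻³⁴)(2.998×10⁸)/(434×10⁻⁹) = 4.577×10⁻¹⁹ J.
Energy delivered: (1.39 W)(787 s) = 1094 J.
Photons incident: 1094 / 4.577×10⁻¹⁹ = 2.390×10²¹, i.e. 2.390×10²¹/6.022×10²³ = 0.003969 mol.
Fraction absorbed: 1 − 10^(−0.278) = 0.4728.
Photons absorbed: 0.4728 × 0.003969 = 0.001877 mol.
Product: Φ × n_abs = 0.0635 × 0.001877 = 1.192×10⁻⁴ mol.
As a count: 1.192×10⁻⁴ × 6.022×10²³ = 7.2×10¹⁹.

7.2×10¹⁹ molecules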